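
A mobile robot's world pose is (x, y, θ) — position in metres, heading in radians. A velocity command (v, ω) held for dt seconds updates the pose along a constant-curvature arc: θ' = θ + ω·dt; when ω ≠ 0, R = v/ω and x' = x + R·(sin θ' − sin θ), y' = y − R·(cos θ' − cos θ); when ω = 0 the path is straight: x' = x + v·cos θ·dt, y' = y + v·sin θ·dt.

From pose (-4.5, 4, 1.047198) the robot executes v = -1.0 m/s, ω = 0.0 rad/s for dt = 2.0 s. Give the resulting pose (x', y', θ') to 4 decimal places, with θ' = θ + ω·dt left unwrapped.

(-5.5000, 2.2679, 1.0472)

θ' = 1.0472 + 0.0·2.0 = 1.0472
ω = 0 → straight: x' = -4.5 + -1.0·cos(1.0472)·2.0 = -5.5000
y' = 4 + -1.0·sin(1.0472)·2.0 = 2.2679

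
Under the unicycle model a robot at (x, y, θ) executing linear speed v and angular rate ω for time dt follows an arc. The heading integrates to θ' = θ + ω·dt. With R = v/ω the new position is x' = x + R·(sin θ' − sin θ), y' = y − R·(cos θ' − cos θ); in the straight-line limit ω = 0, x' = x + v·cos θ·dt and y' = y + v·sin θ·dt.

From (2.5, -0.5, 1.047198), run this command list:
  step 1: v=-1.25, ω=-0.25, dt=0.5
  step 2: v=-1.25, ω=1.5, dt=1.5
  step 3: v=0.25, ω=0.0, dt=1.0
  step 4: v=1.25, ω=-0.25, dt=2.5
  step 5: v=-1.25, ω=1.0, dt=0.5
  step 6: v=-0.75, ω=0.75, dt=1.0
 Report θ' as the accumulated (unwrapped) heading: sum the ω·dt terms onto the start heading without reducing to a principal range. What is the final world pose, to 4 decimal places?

(0.9273, -1.5151, 3.7972)

step 1: θ'=0.9222 (R=5.0000) → pose (2.1545, -1.0204, 0.9222)
step 2: θ'=3.1722 (R=-0.8333) → pose (2.8441, -2.3567, 3.1722)
step 3: θ'=3.1722 (straight) → pose (2.5943, -2.3643, 3.1722)
step 4: θ'=2.5472 (R=-5.0000) → pose (-0.3588, -1.5091, 2.5472)
step 5: θ'=3.0472 (R=-1.2500) → pose (0.2234, -1.7179, 3.0472)
step 6: θ'=3.7972 (R=-1.0000) → pose (0.9273, -1.5151, 3.7972)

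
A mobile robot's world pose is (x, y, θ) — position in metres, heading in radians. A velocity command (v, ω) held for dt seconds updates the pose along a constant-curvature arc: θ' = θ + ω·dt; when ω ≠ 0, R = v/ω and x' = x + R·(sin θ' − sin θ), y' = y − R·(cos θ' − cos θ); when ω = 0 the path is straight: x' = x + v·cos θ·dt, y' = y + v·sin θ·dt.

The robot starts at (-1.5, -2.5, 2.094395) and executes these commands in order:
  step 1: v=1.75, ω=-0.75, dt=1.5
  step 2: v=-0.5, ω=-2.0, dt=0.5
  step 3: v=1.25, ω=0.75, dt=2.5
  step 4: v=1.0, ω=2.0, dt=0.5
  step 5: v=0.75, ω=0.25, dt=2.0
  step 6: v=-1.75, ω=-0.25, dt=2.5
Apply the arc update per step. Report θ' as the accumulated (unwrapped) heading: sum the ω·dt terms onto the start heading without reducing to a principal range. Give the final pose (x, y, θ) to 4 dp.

(2.4992, 1.9365, 2.7194)

step 1: θ'=0.9694 (R=-2.3333) → pose (-1.4032, -0.0131, 0.9694)
step 2: θ'=-0.0306 (R=0.2500) → pose (-1.6170, -0.1216, -0.0306)
step 3: θ'=1.8444 (R=1.6667) → pose (0.0387, 1.9946, 1.8444)
step 4: θ'=2.8444 (R=0.5000) → pose (-0.2963, 2.3376, 2.8444)
step 5: θ'=3.3444 (R=3.0000) → pose (-1.7791, 2.4077, 3.3444)
step 6: θ'=2.7194 (R=7.0000) → pose (2.4992, 1.9365, 2.7194)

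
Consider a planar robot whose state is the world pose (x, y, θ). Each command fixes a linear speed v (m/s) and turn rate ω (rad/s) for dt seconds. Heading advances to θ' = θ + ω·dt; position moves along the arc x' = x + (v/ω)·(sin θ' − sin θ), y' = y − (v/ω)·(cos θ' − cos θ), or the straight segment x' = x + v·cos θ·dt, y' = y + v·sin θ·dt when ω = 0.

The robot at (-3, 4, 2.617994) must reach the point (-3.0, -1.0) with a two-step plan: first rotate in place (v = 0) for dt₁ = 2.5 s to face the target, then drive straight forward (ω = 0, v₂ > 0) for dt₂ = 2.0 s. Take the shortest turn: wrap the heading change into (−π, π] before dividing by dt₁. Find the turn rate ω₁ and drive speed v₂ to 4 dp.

heading to target = atan2(-1−4, -3−-3) = -1.5708
Δθ = wrap(-1.5708 − 2.6180) = 2.0944; ω₁ = Δθ/dt₁ = 0.8378
distance = √((-3−-3)² + (-1−4)²) = 5.0000; v₂ = distance/dt₂ = 2.5000

ω₁ = 0.8378, v₂ = 2.5000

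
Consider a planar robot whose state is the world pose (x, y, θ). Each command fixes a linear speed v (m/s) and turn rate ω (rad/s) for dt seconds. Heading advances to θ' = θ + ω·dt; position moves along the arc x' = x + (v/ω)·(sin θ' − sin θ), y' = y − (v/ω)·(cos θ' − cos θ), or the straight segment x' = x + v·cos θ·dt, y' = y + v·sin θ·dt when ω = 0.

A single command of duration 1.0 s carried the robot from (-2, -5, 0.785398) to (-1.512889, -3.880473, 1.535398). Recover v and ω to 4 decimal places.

Δθ = 1.535398 − 0.785398 = 0.750000
ω = Δθ/dt = 0.750000/1.0 = 0.7500
R = −Δy/(cos θ' − cos θ) = 1.6667
v = R·ω = 1.6667·0.7500 = 1.2500

v = 1.2500, ω = 0.7500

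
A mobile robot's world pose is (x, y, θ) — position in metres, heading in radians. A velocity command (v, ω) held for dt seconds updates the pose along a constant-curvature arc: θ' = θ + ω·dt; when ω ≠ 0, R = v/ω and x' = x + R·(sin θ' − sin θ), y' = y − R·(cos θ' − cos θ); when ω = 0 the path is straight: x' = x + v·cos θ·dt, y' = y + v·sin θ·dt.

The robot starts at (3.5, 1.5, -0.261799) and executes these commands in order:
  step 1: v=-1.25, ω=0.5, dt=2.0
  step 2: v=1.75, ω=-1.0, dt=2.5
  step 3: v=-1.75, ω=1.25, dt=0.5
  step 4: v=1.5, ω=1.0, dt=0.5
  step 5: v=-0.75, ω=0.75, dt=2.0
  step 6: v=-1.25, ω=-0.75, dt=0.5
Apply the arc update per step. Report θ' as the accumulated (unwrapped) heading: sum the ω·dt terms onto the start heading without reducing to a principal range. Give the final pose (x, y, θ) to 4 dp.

(2.5917, -0.9557, 0.4882)

step 1: θ'=0.7382 (R=-2.5000) → pose (1.1706, 0.9344, 0.7382)
step 2: θ'=-1.7618 (R=-1.7500) → pose (4.0664, -0.6923, -1.7618)
step 3: θ'=-1.1368 (R=-1.4000) → pose (3.9621, 0.1622, -1.1368)
step 4: θ'=-0.6368 (R=1.5000) → pose (4.4311, -0.4131, -0.6368)
step 5: θ'=0.8632 (R=-1.0000) → pose (3.0765, -0.5670, 0.8632)
step 6: θ'=0.4882 (R=1.6667) → pose (2.5917, -0.9557, 0.4882)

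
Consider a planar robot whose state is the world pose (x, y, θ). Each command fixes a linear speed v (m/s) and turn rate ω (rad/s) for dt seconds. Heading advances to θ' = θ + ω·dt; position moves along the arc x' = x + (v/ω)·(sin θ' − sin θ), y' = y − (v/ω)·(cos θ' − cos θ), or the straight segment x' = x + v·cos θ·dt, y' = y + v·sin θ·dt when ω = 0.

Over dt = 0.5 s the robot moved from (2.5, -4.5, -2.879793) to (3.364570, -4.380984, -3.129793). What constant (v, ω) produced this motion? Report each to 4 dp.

Δθ = -3.129793 − -2.879793 = -0.250000
ω = Δθ/dt = -0.250000/0.5 = -0.5000
R = Δx/(sin θ' − sin θ) = 3.5000
v = R·ω = 3.5000·-0.5000 = -1.7500

v = -1.7500, ω = -0.5000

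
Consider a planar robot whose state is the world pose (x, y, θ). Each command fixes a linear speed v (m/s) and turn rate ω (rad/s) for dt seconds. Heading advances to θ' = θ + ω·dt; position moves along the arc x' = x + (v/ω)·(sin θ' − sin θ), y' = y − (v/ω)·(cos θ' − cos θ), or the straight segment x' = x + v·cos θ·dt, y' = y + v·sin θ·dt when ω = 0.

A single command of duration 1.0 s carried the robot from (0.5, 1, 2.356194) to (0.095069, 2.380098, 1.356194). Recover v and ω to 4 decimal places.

v = 1.5000, ω = -1.0000

Δθ = 1.356194 − 2.356194 = -1.000000
ω = Δθ/dt = -1.000000/1.0 = -1.0000
R = −Δy/(cos θ' − cos θ) = -1.5000
v = R·ω = -1.5000·-1.0000 = 1.5000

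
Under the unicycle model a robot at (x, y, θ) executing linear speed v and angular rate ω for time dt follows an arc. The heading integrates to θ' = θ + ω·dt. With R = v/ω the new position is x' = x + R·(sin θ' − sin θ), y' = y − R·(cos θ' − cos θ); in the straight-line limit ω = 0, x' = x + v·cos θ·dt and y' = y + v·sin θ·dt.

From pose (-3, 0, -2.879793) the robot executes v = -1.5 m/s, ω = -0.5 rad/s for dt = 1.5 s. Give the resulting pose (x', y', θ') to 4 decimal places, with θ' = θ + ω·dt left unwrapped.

θ' = -2.8798 + -0.5·1.5 = -3.6298
R = v/ω = -1.5/-0.5 = 3.0000
x' = -3 + 3.0000·(sin -3.6298 − sin -2.8798) = -0.8164
y' = 0 − 3.0000·(cos -3.6298 − cos -2.8798) = -0.2482

(-0.8164, -0.2482, -3.6298)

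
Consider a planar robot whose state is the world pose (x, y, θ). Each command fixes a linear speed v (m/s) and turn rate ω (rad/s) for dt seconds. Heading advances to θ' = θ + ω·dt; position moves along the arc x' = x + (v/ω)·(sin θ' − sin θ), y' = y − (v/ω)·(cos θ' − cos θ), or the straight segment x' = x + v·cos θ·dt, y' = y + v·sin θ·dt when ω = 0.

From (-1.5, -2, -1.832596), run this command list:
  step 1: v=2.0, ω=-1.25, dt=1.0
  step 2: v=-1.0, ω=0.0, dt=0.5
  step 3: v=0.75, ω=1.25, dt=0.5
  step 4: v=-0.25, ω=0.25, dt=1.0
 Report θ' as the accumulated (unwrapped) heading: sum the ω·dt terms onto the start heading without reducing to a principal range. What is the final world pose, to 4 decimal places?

(-2.6237, -3.1071, -2.2076)

step 1: θ'=-3.0826 (R=-1.6000) → pose (-2.9511, -3.1831, -3.0826)
step 2: θ'=-3.0826 (straight) → pose (-2.4520, -3.1536, -3.0826)
step 3: θ'=-2.4576 (R=0.6000) → pose (-2.7958, -3.2875, -2.4576)
step 4: θ'=-2.2076 (R=-1.0000) → pose (-2.6237, -3.1071, -2.2076)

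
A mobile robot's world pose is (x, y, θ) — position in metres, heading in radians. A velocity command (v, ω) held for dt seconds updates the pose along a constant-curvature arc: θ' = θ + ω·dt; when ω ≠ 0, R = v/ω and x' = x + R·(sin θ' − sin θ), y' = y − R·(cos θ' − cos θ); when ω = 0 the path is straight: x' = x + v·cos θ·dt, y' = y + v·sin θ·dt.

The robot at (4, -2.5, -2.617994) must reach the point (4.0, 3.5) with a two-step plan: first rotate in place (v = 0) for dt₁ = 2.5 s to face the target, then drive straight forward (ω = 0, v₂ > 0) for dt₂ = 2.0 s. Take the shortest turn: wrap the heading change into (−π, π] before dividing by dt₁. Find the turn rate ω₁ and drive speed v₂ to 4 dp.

heading to target = atan2(3.5−-2.5, 4−4) = 1.5708
Δθ = wrap(1.5708 − -2.6180) = -2.0944; ω₁ = Δθ/dt₁ = -0.8378
distance = √((4−4)² + (3.5−-2.5)²) = 6.0000; v₂ = distance/dt₂ = 3.0000

ω₁ = -0.8378, v₂ = 3.0000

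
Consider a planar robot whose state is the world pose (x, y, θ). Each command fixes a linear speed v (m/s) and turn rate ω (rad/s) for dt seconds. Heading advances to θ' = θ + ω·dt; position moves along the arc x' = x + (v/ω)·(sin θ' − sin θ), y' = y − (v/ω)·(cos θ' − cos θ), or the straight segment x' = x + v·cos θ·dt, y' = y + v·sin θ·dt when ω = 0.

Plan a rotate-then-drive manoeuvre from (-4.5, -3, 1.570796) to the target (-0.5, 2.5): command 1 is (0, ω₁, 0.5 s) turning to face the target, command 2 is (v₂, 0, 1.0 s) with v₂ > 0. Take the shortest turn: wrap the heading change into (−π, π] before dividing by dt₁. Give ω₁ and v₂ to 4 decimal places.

ω₁ = -1.2576, v₂ = 6.8007

heading to target = atan2(2.5−-3, -0.5−-4.5) = 0.9420
Δθ = wrap(0.9420 − 1.5708) = -0.6288; ω₁ = Δθ/dt₁ = -1.2576
distance = √((-0.5−-4.5)² + (2.5−-3)²) = 6.8007; v₂ = distance/dt₂ = 6.8007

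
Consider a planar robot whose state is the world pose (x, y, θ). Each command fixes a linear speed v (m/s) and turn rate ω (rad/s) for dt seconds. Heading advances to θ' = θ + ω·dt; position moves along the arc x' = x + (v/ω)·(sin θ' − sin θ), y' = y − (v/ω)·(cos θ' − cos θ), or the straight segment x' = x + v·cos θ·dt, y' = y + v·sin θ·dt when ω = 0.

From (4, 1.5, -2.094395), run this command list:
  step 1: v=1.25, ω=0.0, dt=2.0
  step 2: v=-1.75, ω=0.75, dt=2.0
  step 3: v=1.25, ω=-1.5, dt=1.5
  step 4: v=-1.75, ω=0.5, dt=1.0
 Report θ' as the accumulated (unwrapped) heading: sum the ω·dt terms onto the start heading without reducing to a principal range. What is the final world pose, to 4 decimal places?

(3.2923, 1.8486, -2.3444)

step 1: θ'=-2.0944 (straight) → pose (2.7500, -0.6651, -2.0944)
step 2: θ'=-0.5944 (R=-2.3333) → pose (2.0360, 2.4347, -0.5944)
step 3: θ'=-2.8444 (R=-0.8333) → pose (1.8133, 0.9475, -2.8444)
step 4: θ'=-2.3444 (R=-3.5000) → pose (3.2923, 1.8486, -2.3444)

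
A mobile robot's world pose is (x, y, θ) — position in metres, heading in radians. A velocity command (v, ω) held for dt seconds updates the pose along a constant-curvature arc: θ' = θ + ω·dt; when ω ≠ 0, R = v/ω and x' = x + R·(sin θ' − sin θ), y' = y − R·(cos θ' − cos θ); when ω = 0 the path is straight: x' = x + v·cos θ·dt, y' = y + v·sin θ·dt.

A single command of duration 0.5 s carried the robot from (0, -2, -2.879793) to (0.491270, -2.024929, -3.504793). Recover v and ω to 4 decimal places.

v = -1.0000, ω = -1.2500

Δθ = -3.504793 − -2.879793 = -0.625000
ω = Δθ/dt = -0.625000/0.5 = -1.2500
R = Δx/(sin θ' − sin θ) = 0.8000
v = R·ω = 0.8000·-1.2500 = -1.0000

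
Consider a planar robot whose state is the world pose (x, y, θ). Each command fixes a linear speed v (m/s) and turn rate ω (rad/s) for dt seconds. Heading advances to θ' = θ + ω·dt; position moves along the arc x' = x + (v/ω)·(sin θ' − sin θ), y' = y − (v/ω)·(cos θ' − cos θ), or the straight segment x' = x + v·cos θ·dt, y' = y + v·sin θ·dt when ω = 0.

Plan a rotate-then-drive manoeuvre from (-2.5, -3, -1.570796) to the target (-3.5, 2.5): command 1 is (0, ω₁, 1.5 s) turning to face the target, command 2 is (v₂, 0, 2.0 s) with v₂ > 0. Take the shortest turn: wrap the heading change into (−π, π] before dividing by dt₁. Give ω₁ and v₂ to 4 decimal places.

heading to target = atan2(2.5−-3, -3.5−-2.5) = 1.7506
Δθ = wrap(1.7506 − -1.5708) = -2.9617; ω₁ = Δθ/dt₁ = -1.9745
distance = √((-3.5−-2.5)² + (2.5−-3)²) = 5.5902; v₂ = distance/dt₂ = 2.7951

ω₁ = -1.9745, v₂ = 2.7951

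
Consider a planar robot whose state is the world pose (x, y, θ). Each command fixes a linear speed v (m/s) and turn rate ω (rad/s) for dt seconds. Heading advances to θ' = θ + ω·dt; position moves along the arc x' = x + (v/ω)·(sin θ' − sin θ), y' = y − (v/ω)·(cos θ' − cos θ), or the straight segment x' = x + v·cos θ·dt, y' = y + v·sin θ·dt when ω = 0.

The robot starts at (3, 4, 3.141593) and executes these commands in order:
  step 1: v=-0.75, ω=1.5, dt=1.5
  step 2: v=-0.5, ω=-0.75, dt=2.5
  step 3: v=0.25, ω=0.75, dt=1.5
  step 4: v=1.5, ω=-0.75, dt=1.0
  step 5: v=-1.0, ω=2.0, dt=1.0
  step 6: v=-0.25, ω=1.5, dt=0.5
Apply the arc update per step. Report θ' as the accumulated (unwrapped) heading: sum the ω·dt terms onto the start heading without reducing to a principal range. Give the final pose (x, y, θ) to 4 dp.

step 1: θ'=5.3916 (R=-0.5000) → pose (3.3890, 4.8141, 5.3916)
step 2: θ'=3.5166 (R=0.6667) → pose (3.6636, 5.8532, 3.5166)
step 3: θ'=4.6416 (R=0.3333) → pose (3.4532, 5.5666, 4.6416)
step 4: θ'=3.8916 (R=-2.0000) → pose (2.8215, 4.2447, 3.8916)
step 5: θ'=5.8916 (R=-0.5000) → pose (2.6715, 5.0727, 5.8916)
step 6: θ'=6.6416 (R=-0.1667) → pose (2.5494, 5.0747, 6.6416)

(2.5494, 5.0747, 6.6416)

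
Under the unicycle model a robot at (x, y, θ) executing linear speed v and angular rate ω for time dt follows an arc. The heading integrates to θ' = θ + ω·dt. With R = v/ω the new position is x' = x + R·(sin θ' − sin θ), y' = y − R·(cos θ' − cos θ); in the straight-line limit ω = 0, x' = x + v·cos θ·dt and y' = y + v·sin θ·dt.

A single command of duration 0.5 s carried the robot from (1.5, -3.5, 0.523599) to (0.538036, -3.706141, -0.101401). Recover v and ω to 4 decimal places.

v = -2.0000, ω = -1.2500

Δθ = -0.101401 − 0.523599 = -0.625000
ω = Δθ/dt = -0.625000/0.5 = -1.2500
R = Δx/(sin θ' − sin θ) = 1.6000
v = R·ω = 1.6000·-1.2500 = -2.0000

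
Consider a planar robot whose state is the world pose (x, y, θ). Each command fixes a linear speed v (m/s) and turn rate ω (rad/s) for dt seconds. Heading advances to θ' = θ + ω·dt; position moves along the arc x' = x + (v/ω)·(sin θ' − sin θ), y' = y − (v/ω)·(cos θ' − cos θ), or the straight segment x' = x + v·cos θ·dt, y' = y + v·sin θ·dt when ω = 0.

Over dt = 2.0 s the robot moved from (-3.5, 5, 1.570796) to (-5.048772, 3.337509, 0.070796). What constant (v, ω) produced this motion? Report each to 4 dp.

Δθ = 0.070796 − 1.570796 = -1.500000
ω = Δθ/dt = -1.500000/2.0 = -0.7500
R = −Δy/(cos θ' − cos θ) = 1.6667
v = R·ω = 1.6667·-0.7500 = -1.2500

v = -1.2500, ω = -0.7500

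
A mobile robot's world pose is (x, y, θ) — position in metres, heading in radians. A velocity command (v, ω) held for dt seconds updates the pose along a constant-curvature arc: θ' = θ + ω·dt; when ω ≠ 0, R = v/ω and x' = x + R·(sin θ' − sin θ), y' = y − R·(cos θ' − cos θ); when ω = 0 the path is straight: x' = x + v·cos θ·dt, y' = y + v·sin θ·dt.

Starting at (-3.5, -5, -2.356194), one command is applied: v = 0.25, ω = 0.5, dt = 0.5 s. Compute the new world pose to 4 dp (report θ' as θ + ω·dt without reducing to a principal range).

θ' = -2.3562 + 0.5·0.5 = -2.1062
R = v/ω = 0.25/0.5 = 0.5000
x' = -3.5 + 0.5000·(sin -2.1062 − sin -2.3562) = -3.5765
y' = -5 − 0.5000·(cos -2.1062 − cos -2.3562) = -5.0985

(-3.5765, -5.0985, -2.1062)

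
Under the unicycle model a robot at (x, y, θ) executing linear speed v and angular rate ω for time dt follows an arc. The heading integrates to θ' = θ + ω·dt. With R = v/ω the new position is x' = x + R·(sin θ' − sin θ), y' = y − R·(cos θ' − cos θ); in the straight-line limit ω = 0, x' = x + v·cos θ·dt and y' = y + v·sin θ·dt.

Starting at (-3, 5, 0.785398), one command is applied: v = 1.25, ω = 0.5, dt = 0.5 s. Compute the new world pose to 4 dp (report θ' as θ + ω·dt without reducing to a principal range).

θ' = 0.7854 + 0.5·0.5 = 1.0354
R = v/ω = 1.25/0.5 = 2.5000
x' = -3 + 2.5000·(sin 1.0354 − sin 0.7854) = -2.6176
y' = 5 − 2.5000·(cos 1.0354 − cos 0.7854) = 5.4923

(-2.6176, 5.4923, 1.0354)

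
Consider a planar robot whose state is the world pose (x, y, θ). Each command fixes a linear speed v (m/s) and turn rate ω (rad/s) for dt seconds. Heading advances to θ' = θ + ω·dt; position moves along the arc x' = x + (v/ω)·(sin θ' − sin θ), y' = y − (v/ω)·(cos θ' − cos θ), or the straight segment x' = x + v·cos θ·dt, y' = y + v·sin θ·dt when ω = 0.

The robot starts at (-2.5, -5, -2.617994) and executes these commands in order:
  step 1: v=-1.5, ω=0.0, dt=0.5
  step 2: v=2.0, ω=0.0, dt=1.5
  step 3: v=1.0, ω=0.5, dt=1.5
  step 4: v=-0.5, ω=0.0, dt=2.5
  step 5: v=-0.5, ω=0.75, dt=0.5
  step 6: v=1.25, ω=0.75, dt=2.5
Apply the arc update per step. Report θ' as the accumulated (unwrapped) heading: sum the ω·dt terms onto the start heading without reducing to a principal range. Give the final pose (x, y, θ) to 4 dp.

step 1: θ'=-2.6180 (straight) → pose (-1.8505, -4.6250, -2.6180)
step 2: θ'=-2.6180 (straight) → pose (-4.4486, -6.1250, -2.6180)
step 3: θ'=-1.8680 (R=2.0000) → pose (-5.3609, -7.2714, -1.8680)
step 4: θ'=-1.8680 (straight) → pose (-4.9948, -6.0762, -1.8680)
step 5: θ'=-1.4930 (R=-0.6667) → pose (-4.9676, -5.8291, -1.4930)
step 6: θ'=0.3820 (R=1.6667) → pose (-2.6847, -7.2461, 0.3820)

(-2.6847, -7.2461, 0.3820)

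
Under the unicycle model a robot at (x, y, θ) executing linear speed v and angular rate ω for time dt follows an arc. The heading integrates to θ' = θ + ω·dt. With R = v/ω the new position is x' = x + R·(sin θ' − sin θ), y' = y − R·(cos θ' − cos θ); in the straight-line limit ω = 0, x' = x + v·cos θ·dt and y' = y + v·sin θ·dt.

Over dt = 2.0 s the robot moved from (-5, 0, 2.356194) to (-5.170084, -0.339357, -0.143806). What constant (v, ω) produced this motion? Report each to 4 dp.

v = -0.2500, ω = -1.2500

Δθ = -0.143806 − 2.356194 = -2.500000
ω = Δθ/dt = -2.500000/2.0 = -1.2500
R = −Δy/(cos θ' − cos θ) = 0.2000
v = R·ω = 0.2000·-1.2500 = -0.2500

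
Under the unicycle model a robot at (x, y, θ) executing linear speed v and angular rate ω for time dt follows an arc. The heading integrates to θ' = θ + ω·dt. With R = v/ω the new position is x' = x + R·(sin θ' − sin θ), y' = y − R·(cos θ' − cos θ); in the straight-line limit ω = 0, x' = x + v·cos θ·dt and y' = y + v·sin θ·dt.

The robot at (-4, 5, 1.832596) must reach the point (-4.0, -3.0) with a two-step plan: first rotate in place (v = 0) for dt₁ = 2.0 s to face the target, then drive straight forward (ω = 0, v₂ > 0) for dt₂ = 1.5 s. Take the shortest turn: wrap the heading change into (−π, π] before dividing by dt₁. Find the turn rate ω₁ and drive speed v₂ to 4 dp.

ω₁ = 1.4399, v₂ = 5.3333

heading to target = atan2(-3−5, -4−-4) = -1.5708
Δθ = wrap(-1.5708 − 1.8326) = 2.8798; ω₁ = Δθ/dt₁ = 1.4399
distance = √((-4−-4)² + (-3−5)²) = 8.0000; v₂ = distance/dt₂ = 5.3333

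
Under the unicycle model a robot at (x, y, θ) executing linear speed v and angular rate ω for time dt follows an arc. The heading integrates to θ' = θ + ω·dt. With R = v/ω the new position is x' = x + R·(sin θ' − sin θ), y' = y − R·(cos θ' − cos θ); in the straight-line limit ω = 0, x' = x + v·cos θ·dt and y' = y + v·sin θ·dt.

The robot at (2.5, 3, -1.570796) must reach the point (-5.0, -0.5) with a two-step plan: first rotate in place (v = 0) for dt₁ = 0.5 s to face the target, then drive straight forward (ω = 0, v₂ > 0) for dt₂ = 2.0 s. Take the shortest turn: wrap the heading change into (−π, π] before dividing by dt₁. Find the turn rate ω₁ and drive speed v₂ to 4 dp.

ω₁ = -2.2683, v₂ = 4.1382

heading to target = atan2(-0.5−3, -5−2.5) = -2.7050
Δθ = wrap(-2.7050 − -1.5708) = -1.1342; ω₁ = Δθ/dt₁ = -2.2683
distance = √((-5−2.5)² + (-0.5−3)²) = 8.2765; v₂ = distance/dt₂ = 4.1382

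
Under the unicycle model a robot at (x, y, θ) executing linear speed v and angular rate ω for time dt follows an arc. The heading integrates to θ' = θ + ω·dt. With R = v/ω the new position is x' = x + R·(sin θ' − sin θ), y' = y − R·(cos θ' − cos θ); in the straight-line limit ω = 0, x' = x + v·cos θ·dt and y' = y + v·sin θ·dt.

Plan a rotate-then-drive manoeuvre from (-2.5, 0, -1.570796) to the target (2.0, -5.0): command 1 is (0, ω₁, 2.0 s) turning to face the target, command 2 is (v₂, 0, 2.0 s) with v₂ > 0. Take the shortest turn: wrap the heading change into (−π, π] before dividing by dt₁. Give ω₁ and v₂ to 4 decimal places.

ω₁ = 0.3664, v₂ = 3.3634

heading to target = atan2(-5−0, 2−-2.5) = -0.8380
Δθ = wrap(-0.8380 − -1.5708) = 0.7328; ω₁ = Δθ/dt₁ = 0.3664
distance = √((2−-2.5)² + (-5−0)²) = 6.7268; v₂ = distance/dt₂ = 3.3634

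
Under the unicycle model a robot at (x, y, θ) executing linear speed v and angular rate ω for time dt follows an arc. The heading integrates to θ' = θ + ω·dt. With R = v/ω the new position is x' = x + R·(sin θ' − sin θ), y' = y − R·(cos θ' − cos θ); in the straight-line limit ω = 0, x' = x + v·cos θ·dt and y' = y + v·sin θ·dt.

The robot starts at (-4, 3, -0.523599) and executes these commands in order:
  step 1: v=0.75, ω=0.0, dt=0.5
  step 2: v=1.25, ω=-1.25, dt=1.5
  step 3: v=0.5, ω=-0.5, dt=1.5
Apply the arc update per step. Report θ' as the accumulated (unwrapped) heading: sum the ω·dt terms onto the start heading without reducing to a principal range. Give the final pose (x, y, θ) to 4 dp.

(-4.1822, 0.9465, -3.1486)

step 1: θ'=-0.5236 (straight) → pose (-3.6752, 2.8125, -0.5236)
step 2: θ'=-2.3986 (R=-1.0000) → pose (-3.4987, 1.2100, -2.3986)
step 3: θ'=-3.1486 (R=-1.0000) → pose (-4.1822, 0.9465, -3.1486)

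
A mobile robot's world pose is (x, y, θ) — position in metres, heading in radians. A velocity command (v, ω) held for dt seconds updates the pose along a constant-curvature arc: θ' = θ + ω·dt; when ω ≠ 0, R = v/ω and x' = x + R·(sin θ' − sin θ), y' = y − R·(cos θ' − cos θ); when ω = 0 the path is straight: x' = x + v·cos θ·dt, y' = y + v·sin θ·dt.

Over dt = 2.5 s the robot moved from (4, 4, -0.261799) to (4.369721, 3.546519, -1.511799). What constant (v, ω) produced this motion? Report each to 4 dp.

Δθ = -1.511799 − -0.261799 = -1.250000
ω = Δθ/dt = -1.250000/2.5 = -0.5000
R = −Δy/(cos θ' − cos θ) = -0.5000
v = R·ω = -0.5000·-0.5000 = 0.2500

v = 0.2500, ω = -0.5000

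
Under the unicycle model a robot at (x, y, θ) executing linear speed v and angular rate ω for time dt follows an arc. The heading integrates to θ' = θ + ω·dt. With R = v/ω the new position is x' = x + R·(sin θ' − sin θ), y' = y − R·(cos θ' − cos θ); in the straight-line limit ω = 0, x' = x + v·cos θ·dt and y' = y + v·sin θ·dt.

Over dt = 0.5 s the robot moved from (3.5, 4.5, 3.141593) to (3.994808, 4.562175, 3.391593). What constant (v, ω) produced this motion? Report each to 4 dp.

Δθ = 3.391593 − 3.141593 = 0.250000
ω = Δθ/dt = 0.250000/0.5 = 0.5000
R = Δx/(sin θ' − sin θ) = -2.0000
v = R·ω = -2.0000·0.5000 = -1.0000

v = -1.0000, ω = 0.5000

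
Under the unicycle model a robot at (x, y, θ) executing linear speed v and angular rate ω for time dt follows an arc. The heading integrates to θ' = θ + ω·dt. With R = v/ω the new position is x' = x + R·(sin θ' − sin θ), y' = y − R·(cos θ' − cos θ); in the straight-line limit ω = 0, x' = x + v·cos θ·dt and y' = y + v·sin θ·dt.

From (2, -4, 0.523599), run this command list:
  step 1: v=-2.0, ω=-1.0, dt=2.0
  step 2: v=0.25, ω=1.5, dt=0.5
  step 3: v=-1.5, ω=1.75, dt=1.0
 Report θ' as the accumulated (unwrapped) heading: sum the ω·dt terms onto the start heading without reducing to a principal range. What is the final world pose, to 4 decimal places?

step 1: θ'=-1.4764 (R=2.0000) → pose (-0.9911, -2.4565, -1.4764)
step 2: θ'=-0.7264 (R=0.1667) → pose (-0.9359, -2.5653, -0.7264)
step 3: θ'=1.0236 (R=-0.8571) → pose (-2.2372, -2.7602, 1.0236)

(-2.2372, -2.7602, 1.0236)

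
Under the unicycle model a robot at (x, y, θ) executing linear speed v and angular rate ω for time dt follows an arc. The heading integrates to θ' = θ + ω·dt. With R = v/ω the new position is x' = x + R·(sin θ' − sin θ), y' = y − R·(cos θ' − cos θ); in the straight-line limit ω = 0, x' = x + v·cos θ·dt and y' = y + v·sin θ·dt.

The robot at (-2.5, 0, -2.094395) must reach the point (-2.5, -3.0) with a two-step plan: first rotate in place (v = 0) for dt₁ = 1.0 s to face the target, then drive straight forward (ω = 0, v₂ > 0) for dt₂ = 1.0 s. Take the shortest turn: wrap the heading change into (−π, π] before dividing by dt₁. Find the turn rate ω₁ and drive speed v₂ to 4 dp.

ω₁ = 0.5236, v₂ = 3.0000

heading to target = atan2(-3−0, -2.5−-2.5) = -1.5708
Δθ = wrap(-1.5708 − -2.0944) = 0.5236; ω₁ = Δθ/dt₁ = 0.5236
distance = √((-2.5−-2.5)² + (-3−0)²) = 3.0000; v₂ = distance/dt₂ = 3.0000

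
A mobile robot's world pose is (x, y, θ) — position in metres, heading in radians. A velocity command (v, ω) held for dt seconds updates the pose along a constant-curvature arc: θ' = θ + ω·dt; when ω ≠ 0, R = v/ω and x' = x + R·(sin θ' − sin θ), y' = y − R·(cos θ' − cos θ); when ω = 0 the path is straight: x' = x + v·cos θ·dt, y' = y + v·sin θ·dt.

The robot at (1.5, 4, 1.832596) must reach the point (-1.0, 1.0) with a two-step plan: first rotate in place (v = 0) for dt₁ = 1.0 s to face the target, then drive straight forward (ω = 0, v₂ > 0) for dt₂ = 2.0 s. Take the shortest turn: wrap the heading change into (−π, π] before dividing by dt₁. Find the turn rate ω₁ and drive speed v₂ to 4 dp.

heading to target = atan2(1−4, -1−1.5) = -2.2655
Δθ = wrap(-2.2655 − 1.8326) = 2.1851; ω₁ = Δθ/dt₁ = 2.1851
distance = √((-1−1.5)² + (1−4)²) = 3.9051; v₂ = distance/dt₂ = 1.9526

ω₁ = 2.1851, v₂ = 1.9526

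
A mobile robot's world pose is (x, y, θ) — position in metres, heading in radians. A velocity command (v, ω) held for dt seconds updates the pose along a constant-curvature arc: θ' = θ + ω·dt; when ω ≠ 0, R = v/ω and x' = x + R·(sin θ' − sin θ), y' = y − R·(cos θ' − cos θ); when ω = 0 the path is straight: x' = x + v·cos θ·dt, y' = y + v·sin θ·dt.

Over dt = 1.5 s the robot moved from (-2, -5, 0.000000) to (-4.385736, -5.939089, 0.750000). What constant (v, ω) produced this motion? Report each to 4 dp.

v = -1.7500, ω = 0.5000

Δθ = 0.750000 − 0.000000 = 0.750000
ω = Δθ/dt = 0.750000/1.5 = 0.5000
R = Δx/(sin θ' − sin θ) = -3.5000
v = R·ω = -3.5000·0.5000 = -1.7500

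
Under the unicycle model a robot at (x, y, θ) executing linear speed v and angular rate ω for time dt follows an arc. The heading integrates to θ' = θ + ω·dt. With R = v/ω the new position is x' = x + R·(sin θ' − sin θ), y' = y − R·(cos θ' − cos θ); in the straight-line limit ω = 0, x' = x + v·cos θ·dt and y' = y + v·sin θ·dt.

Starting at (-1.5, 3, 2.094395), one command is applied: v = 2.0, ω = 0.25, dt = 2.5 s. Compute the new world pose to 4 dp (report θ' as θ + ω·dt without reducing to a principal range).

θ' = 2.0944 + 0.25·2.5 = 2.7194
R = v/ω = 2.0/0.25 = 8.0000
x' = -1.5 + 8.0000·(sin 2.7194 − sin 2.0944) = -5.1501
y' = 3 − 8.0000·(cos 2.7194 − cos 2.0944) = 6.2975

(-5.1501, 6.2975, 2.7194)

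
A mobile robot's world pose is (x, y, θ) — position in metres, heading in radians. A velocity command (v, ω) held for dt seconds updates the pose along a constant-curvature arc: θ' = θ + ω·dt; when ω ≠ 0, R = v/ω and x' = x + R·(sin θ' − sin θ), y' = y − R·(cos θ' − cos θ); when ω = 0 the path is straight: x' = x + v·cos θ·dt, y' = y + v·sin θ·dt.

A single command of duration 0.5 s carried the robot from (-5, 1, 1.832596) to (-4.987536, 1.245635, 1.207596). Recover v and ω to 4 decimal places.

Δθ = 1.207596 − 1.832596 = -0.625000
ω = Δθ/dt = -0.625000/0.5 = -1.2500
R = −Δy/(cos θ' − cos θ) = -0.4000
v = R·ω = -0.4000·-1.2500 = 0.5000

v = 0.5000, ω = -1.2500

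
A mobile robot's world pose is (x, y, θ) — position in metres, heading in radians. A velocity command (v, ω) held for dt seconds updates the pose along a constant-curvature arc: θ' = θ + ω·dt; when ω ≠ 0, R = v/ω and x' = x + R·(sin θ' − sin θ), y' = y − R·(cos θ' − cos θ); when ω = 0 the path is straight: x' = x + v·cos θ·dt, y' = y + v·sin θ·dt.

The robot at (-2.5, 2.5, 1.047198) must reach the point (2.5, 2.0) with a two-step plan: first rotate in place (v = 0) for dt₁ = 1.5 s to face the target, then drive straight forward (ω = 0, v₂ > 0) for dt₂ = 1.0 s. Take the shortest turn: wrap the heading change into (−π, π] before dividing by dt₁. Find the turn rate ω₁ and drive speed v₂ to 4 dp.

heading to target = atan2(2−2.5, 2.5−-2.5) = -0.0997
Δθ = wrap(-0.0997 − 1.0472) = -1.1469; ω₁ = Δθ/dt₁ = -0.7646
distance = √((2.5−-2.5)² + (2−2.5)²) = 5.0249; v₂ = distance/dt₂ = 5.0249

ω₁ = -0.7646, v₂ = 5.0249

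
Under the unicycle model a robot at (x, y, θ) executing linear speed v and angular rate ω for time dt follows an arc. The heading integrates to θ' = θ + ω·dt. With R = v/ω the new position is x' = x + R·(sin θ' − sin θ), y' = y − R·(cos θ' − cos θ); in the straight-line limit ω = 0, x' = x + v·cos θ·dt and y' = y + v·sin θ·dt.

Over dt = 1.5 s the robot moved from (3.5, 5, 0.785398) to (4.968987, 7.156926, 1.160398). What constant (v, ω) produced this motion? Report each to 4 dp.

v = 1.7500, ω = 0.2500

Δθ = 1.160398 − 0.785398 = 0.375000
ω = Δθ/dt = 0.375000/1.5 = 0.2500
R = −Δy/(cos θ' − cos θ) = 7.0000
v = R·ω = 7.0000·0.2500 = 1.7500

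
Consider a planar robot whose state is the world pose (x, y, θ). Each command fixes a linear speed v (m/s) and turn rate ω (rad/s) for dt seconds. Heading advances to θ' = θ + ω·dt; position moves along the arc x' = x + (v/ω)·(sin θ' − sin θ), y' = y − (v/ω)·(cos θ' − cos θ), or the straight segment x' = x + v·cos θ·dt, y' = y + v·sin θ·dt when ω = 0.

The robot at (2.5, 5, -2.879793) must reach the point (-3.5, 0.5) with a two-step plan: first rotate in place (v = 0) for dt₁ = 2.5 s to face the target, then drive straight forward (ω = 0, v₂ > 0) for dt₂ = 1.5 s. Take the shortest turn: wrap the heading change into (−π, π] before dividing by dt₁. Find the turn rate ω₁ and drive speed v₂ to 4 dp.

ω₁ = 0.1527, v₂ = 5.0000

heading to target = atan2(0.5−5, -3.5−2.5) = -2.4981
Δθ = wrap(-2.4981 − -2.8798) = 0.3817; ω₁ = Δθ/dt₁ = 0.1527
distance = √((-3.5−2.5)² + (0.5−5)²) = 7.5000; v₂ = distance/dt₂ = 5.0000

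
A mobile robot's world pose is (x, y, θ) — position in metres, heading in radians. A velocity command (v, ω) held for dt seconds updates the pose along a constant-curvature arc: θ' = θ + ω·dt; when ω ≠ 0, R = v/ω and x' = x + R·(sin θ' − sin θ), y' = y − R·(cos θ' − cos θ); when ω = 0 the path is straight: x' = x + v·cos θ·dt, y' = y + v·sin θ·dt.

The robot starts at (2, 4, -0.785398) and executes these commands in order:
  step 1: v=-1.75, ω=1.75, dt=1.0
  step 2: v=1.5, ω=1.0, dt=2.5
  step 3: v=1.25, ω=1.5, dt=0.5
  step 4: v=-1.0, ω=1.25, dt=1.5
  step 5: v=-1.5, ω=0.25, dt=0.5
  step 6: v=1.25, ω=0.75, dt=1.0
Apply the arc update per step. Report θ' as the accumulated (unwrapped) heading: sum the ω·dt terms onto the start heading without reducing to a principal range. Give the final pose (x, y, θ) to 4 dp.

step 1: θ'=0.9646 (R=-1.0000) → pose (0.4711, 3.8626, 0.9646)
step 2: θ'=3.4646 (R=1.5000) → pose (-1.2378, 6.1397, 3.4646)
step 3: θ'=4.2146 (R=0.8333) → pose (-1.7055, 5.7473, 4.2146)
step 4: θ'=6.0896 (R=-0.8000) → pose (-2.2545, 6.9144, 6.0896)
step 5: θ'=6.2146 (R=-6.0000) → pose (-2.9976, 7.0124, 6.2146)
step 6: θ'=6.9646 (R=1.6667) → pose (-1.8335, 7.3806, 6.9646)

(-1.8335, 7.3806, 6.9646)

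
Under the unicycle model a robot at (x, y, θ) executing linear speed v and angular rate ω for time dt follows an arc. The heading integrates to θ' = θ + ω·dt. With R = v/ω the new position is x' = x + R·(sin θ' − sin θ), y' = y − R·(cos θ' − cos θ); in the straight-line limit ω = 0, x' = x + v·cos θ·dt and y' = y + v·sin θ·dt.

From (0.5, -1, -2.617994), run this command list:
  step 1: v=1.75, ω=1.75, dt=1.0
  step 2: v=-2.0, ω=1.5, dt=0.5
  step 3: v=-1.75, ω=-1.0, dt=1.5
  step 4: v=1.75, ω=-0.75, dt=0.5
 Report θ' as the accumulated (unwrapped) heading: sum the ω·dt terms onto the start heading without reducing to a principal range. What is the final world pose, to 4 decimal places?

step 1: θ'=-0.8680 (R=1.0000) → pose (0.2370, -2.5124, -0.8680)
step 2: θ'=-0.1180 (R=-1.3333) → pose (-0.6235, -2.0501, -0.1180)
step 3: θ'=-1.6180 (R=1.7500) → pose (-2.1655, -0.2297, -1.6180)
step 4: θ'=-1.9930 (R=-2.3333) → pose (-2.3678, -1.0758, -1.9930)

(-2.3678, -1.0758, -1.9930)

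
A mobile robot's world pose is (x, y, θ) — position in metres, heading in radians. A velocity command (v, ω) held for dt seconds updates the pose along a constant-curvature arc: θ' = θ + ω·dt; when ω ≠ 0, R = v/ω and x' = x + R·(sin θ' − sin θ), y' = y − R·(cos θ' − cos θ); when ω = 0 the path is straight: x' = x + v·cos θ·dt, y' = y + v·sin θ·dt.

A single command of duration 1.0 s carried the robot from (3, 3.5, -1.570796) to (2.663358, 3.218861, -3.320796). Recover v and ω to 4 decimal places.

Δθ = -3.320796 − -1.570796 = -1.750000
ω = Δθ/dt = -1.750000/1.0 = -1.7500
R = Δx/(sin θ' − sin θ) = -0.2857
v = R·ω = -0.2857·-1.7500 = 0.5000

v = 0.5000, ω = -1.7500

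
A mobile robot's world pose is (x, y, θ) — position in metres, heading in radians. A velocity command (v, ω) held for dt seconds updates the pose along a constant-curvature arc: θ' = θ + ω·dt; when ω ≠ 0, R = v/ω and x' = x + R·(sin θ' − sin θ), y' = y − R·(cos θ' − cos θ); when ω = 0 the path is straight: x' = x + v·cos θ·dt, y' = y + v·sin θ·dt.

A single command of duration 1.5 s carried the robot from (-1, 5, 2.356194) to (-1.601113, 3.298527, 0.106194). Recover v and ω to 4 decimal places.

v = -1.5000, ω = -1.5000

Δθ = 0.106194 − 2.356194 = -2.250000
ω = Δθ/dt = -2.250000/1.5 = -1.5000
R = −Δy/(cos θ' − cos θ) = 1.0000
v = R·ω = 1.0000·-1.5000 = -1.5000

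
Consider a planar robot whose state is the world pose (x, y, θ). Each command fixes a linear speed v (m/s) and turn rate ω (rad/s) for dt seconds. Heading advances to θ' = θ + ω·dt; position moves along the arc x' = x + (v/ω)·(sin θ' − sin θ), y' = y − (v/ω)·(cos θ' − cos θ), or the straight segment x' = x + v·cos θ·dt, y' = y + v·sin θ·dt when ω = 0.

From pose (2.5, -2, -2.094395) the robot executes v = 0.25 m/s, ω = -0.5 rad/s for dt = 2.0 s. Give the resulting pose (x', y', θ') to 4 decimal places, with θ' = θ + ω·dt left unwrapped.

(2.0906, -2.2494, -3.0944)

θ' = -2.0944 + -0.5·2.0 = -3.0944
R = v/ω = 0.25/-0.5 = -0.5000
x' = 2.5 + -0.5000·(sin -3.0944 − sin -2.0944) = 2.0906
y' = -2 − -0.5000·(cos -3.0944 − cos -2.0944) = -2.2494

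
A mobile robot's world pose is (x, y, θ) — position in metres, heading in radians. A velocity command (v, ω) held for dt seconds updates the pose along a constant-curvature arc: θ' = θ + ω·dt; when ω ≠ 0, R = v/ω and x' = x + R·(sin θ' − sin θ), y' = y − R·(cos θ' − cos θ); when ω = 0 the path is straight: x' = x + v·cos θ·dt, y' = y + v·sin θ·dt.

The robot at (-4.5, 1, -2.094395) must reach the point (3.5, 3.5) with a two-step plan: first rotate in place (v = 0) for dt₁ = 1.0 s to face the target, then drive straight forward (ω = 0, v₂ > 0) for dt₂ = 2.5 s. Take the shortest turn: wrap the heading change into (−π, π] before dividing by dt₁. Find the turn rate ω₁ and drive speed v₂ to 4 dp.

ω₁ = 2.3973, v₂ = 3.3526

heading to target = atan2(3.5−1, 3.5−-4.5) = 0.3029
Δθ = wrap(0.3029 − -2.0944) = 2.3973; ω₁ = Δθ/dt₁ = 2.3973
distance = √((3.5−-4.5)² + (3.5−1)²) = 8.3815; v₂ = distance/dt₂ = 3.3526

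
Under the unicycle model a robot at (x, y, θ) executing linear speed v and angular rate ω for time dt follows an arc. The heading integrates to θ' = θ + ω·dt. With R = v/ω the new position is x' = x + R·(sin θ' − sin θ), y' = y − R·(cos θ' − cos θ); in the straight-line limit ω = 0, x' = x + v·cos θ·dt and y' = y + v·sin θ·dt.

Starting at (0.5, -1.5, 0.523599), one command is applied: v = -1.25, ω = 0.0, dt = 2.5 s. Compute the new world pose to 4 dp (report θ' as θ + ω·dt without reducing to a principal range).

θ' = 0.5236 + 0.0·2.5 = 0.5236
ω = 0 → straight: x' = 0.5 + -1.25·cos(0.5236)·2.5 = -2.2063
y' = -1.5 + -1.25·sin(0.5236)·2.5 = -3.0625

(-2.2063, -3.0625, 0.5236)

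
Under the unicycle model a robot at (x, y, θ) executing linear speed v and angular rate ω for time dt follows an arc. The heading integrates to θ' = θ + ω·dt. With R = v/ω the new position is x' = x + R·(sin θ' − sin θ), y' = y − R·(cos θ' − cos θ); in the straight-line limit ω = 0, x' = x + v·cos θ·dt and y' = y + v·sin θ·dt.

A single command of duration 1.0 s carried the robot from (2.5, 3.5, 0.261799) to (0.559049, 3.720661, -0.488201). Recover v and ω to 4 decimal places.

Δθ = -0.488201 − 0.261799 = -0.750000
ω = Δθ/dt = -0.750000/1.0 = -0.7500
R = Δx/(sin θ' − sin θ) = 2.6667
v = R·ω = 2.6667·-0.7500 = -2.0000

v = -2.0000, ω = -0.7500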